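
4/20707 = 4/20707 = 0.00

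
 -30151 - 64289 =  - 94440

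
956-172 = 784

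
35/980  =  1/28 = 0.04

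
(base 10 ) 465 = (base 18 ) 17f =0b111010001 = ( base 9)566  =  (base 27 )h6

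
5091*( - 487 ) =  - 2479317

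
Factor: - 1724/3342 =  - 2^1*3^( - 1)*431^1*557^ ( - 1)  =  - 862/1671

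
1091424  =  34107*32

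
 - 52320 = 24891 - 77211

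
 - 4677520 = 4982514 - 9660034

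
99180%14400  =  12780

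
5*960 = 4800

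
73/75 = 73/75 = 0.97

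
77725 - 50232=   27493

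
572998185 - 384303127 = 188695058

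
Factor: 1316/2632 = 2^( - 1) = 1/2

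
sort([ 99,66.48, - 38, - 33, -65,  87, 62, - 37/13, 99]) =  [ - 65, - 38, - 33, - 37/13, 62,66.48, 87, 99, 99]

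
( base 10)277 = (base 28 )9P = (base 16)115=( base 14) 15B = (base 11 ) 232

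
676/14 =338/7 = 48.29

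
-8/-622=4/311 = 0.01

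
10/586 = 5/293  =  0.02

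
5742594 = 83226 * 69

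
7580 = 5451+2129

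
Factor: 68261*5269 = 359667209 = 11^1*479^1*68261^1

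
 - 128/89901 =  - 1+89773/89901 = - 0.00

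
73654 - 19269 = 54385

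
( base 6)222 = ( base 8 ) 126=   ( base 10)86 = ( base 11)79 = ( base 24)3e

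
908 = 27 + 881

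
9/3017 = 9/3017 = 0.00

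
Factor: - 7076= - 2^2*29^1*61^1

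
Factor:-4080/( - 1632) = 2^( - 1)*5^1 = 5/2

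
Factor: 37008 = 2^4*3^2*  257^1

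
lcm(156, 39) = 156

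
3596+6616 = 10212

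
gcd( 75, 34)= 1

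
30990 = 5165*6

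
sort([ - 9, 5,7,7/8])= [  -  9, 7/8,5,7 ]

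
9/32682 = 3/10894 = 0.00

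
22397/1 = 22397=22397.00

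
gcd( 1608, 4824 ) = 1608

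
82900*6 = 497400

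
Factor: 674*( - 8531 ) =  - 5749894 =-2^1*19^1*337^1*449^1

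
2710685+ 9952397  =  12663082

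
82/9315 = 82/9315= 0.01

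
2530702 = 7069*358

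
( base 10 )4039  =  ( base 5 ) 112124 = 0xFC7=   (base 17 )DGA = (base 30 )4EJ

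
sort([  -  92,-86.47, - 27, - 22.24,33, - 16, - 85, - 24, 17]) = [ -92, - 86.47, - 85,  -  27, - 24, - 22.24 , - 16, 17, 33 ]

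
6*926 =5556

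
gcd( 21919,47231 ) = 1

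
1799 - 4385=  - 2586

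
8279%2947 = 2385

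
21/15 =7/5 = 1.40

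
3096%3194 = 3096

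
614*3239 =1988746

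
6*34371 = 206226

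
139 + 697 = 836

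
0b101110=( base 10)46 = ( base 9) 51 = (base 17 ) 2C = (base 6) 114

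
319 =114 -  - 205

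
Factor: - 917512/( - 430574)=458756/215287 = 2^2*461^( - 1 ) * 467^( - 1)*114689^1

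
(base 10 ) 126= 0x7E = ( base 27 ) 4i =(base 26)4m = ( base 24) 56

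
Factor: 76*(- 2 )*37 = -5624 = -2^3*19^1*37^1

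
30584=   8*3823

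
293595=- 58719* (-5)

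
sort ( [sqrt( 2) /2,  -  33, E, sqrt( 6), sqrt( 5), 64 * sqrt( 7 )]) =[-33, sqrt(2)/2, sqrt(5),sqrt( 6),  E , 64*sqrt(7)]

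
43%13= 4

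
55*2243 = 123365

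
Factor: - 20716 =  - 2^2*  5179^1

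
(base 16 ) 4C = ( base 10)76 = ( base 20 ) 3G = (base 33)2A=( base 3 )2211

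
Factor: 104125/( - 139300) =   -  595/796= - 2^( - 2)*5^1 *7^1 * 17^1*199^(  -  1)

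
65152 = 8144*8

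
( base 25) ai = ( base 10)268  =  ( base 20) D8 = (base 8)414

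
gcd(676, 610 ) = 2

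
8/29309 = 8/29309=0.00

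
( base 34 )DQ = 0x1D4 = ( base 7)1236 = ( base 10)468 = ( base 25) ii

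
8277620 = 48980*169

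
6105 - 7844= -1739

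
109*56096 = 6114464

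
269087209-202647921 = 66439288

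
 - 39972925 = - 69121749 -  - 29148824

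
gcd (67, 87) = 1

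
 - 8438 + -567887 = -576325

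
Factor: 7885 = 5^1 * 19^1*83^1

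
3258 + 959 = 4217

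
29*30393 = 881397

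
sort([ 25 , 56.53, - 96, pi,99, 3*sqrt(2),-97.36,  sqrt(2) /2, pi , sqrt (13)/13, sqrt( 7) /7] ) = [ -97.36, - 96,  sqrt(13 ) /13, sqrt(7) /7, sqrt(2)/2, pi,pi, 3 * sqrt (2), 25,  56.53,99]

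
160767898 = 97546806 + 63221092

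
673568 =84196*8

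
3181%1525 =131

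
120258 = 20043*6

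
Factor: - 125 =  - 5^3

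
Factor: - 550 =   -  2^1*5^2* 11^1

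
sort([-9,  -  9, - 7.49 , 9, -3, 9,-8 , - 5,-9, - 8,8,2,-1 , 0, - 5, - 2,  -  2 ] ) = [ - 9, - 9,- 9,-8,-8,-7.49, - 5,-5,- 3, - 2,-2, - 1 , 0,2,8 , 9, 9 ] 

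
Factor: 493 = 17^1*29^1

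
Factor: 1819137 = 3^1*606379^1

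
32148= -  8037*(-4)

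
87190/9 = 87190/9 = 9687.78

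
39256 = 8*4907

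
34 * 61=2074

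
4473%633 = 42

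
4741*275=1303775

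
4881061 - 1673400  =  3207661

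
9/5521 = 9/5521 = 0.00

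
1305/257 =1305/257= 5.08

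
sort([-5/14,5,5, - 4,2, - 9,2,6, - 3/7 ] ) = [ -9,-4, - 3/7, - 5/14,2,2, 5, 5,6 ] 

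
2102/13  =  161 + 9/13 = 161.69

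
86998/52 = 1673 + 1/26 =1673.04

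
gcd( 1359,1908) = 9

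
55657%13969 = 13750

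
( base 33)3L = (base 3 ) 11110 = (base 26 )4g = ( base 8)170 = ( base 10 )120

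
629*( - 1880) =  - 1182520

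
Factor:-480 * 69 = -33120 =- 2^5*3^2*5^1*23^1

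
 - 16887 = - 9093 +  - 7794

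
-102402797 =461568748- 563971545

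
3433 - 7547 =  - 4114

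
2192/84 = 548/21 = 26.10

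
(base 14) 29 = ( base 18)21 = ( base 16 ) 25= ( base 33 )14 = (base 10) 37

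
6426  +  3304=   9730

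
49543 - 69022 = -19479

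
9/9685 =9/9685 =0.00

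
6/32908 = 3/16454 = 0.00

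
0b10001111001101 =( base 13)4230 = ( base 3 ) 110120110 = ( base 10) 9165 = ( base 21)KG9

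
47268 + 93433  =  140701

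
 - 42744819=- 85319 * 501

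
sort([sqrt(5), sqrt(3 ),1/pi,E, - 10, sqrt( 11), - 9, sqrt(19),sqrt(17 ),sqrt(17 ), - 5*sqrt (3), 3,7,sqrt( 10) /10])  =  [ - 10, - 9,-5* sqrt( 3), sqrt(10) /10, 1/pi,sqrt(3) , sqrt( 5 ), E, 3, sqrt(11), sqrt(17), sqrt ( 17),sqrt( 19 ), 7 ]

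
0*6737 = 0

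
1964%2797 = 1964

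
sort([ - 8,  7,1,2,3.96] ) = [-8,1,2, 3.96,  7]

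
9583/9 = 9583/9  =  1064.78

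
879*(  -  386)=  - 339294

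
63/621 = 7/69 =0.10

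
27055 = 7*3865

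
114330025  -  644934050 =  - 530604025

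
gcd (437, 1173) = 23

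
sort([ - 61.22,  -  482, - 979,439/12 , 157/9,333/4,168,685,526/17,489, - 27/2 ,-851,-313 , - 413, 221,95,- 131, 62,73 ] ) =[  -  979,  -  851, - 482, - 413, - 313, - 131, - 61.22, - 27/2,157/9,  526/17,439/12, 62,73,333/4,95,168, 221,489,685]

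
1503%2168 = 1503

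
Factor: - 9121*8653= - 7^1 * 17^1 * 509^1 * 1303^1= - 78924013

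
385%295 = 90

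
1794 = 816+978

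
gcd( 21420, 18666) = 306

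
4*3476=13904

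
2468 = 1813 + 655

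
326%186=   140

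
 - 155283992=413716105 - 569000097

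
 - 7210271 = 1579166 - 8789437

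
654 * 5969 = 3903726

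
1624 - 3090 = - 1466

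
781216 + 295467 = 1076683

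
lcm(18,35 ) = 630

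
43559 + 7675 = 51234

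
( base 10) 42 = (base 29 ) 1d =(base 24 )1I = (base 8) 52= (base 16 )2A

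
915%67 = 44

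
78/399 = 26/133 =0.20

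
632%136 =88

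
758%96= 86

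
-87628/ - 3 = 87628/3 = 29209.33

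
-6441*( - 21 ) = 135261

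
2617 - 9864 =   -  7247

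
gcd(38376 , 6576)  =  24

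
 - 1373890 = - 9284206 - -7910316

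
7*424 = 2968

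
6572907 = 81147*81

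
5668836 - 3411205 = 2257631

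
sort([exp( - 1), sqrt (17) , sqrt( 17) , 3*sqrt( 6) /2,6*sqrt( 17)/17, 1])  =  [ exp(-1),  1 , 6*sqrt( 17 ) /17, 3*sqrt( 6)/2,sqrt(17), sqrt( 17 )]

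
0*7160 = 0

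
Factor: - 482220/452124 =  - 705/661 = - 3^1*5^1*47^1*661^ ( - 1) 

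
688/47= 688/47  =  14.64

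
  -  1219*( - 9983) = 12169277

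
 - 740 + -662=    - 1402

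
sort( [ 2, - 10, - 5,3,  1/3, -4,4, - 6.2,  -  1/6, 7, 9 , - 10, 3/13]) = [ - 10, - 10, - 6.2, - 5,- 4,  -  1/6, 3/13,1/3, 2,3, 4, 7,9 ]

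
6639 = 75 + 6564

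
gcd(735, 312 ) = 3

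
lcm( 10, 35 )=70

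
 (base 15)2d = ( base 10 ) 43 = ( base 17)29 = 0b101011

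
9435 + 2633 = 12068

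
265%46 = 35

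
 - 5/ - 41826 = 5/41826 = 0.00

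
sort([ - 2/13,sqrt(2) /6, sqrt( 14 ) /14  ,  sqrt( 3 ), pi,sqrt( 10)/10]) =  [-2/13,  sqrt( 2 )/6,sqrt( 14)/14 , sqrt (10)/10 , sqrt( 3) , pi ]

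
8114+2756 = 10870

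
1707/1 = 1707 =1707.00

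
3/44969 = 3/44969 = 0.00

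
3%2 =1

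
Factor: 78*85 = 6630=2^1*3^1 *5^1*13^1*17^1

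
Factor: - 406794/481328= - 2^ ( - 3)*3^1*67^( - 1)*151^1   =  - 453/536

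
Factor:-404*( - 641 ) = 258964 = 2^2*101^1*641^1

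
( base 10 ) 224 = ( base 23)9h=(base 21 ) ae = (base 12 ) 168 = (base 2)11100000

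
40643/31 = 1311 + 2/31 = 1311.06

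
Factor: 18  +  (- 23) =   -  5^1 = - 5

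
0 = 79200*0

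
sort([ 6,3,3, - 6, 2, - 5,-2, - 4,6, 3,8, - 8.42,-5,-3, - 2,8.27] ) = [ - 8.42, - 6, - 5,  -  5,- 4, - 3, - 2,- 2,2, 3,3, 3,6,6,8, 8.27] 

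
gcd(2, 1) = 1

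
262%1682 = 262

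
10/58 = 5/29 = 0.17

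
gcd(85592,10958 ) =2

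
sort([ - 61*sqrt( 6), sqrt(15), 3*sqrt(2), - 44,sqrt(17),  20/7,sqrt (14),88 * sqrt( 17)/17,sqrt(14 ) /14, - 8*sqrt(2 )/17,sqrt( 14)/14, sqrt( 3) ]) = [  -  61*sqrt(6 ), - 44, - 8*sqrt(2 )/17,  sqrt(14)/14, sqrt (14 )/14,sqrt( 3), 20/7 , sqrt ( 14), sqrt(15),sqrt(17), 3*sqrt(2),88*sqrt(17)/17 ] 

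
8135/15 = 1627/3 = 542.33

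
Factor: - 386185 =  - 5^1*77237^1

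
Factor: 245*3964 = 2^2*5^1*7^2*991^1 = 971180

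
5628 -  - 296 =5924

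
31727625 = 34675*915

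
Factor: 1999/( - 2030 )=-2^( - 1 ) *5^( - 1 )* 7^(-1 )*29^ ( - 1)*1999^1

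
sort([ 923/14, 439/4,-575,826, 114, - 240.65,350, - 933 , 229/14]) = [  -  933,-575, - 240.65,229/14, 923/14,439/4,114,350, 826 ] 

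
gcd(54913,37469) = 89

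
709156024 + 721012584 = 1430168608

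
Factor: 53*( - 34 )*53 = -95506 = - 2^1*17^1*53^2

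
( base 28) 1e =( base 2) 101010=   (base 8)52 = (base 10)42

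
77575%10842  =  1681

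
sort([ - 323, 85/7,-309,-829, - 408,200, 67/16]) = [ - 829,-408,-323, - 309,67/16,85/7, 200]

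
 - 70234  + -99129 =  - 169363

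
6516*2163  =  14094108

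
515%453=62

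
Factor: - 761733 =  - 3^2 * 7^1 * 107^1*113^1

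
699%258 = 183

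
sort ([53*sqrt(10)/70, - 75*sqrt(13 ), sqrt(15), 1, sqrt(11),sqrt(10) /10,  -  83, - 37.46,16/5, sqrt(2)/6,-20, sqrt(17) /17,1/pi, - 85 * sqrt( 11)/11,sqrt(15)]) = [ - 75*sqrt(13 ), - 83, - 37.46, - 85*sqrt(11)/11, - 20,sqrt(2) /6, sqrt(17 ) /17,  sqrt(10)/10,1/pi,1,53*sqrt(10)/70,16/5,sqrt(11),sqrt ( 15),sqrt(15) ]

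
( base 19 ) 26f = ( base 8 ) 1523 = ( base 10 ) 851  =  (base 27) 14e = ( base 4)31103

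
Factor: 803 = 11^1*73^1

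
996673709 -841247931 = 155425778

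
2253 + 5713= 7966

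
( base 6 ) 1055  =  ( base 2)11111011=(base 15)11B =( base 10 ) 251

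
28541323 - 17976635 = 10564688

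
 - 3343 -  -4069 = 726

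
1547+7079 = 8626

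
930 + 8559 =9489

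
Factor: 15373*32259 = 3^1*10753^1*15373^1 =495917607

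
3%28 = 3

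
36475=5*7295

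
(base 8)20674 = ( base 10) 8636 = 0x21BC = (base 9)12755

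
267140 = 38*7030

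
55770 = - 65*( - 858) 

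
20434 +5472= 25906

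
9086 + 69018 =78104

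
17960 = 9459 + 8501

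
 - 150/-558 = 25/93 = 0.27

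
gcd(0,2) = 2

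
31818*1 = 31818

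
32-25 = 7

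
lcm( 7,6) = 42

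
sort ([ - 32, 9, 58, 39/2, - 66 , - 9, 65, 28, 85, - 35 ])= [ - 66,-35, - 32, -9, 9,39/2, 28,58, 65,85 ]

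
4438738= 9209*482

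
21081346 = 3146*6701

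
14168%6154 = 1860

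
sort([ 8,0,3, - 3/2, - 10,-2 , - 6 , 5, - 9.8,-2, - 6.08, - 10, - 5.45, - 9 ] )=[ - 10, - 10, - 9.8, - 9, - 6.08,  -  6, - 5.45, - 2, - 2, - 3/2, 0, 3,5,8 ] 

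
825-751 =74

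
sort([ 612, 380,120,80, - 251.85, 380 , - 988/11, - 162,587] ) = [-251.85, - 162, -988/11,80,120,380,380,587,612 ]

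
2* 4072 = 8144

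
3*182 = 546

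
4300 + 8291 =12591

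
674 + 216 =890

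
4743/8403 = 1581/2801 = 0.56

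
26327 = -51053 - -77380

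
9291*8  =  74328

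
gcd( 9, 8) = 1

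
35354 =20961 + 14393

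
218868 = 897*244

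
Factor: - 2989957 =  - 691^1 * 4327^1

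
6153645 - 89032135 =-82878490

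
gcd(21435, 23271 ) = 3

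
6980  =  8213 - 1233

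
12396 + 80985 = 93381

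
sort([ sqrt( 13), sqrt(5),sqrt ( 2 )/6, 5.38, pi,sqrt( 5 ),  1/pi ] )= [sqrt ( 2)/6,  1/pi, sqrt( 5), sqrt(5),pi,sqrt (13),5.38]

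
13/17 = 13/17 = 0.76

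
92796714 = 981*94594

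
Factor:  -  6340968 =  - 2^3 * 3^2*88069^1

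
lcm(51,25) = 1275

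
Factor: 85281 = 3^1*7^1*31^1*131^1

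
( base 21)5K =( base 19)6b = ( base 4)1331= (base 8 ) 175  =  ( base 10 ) 125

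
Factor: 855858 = 2^1*3^1*67^1 * 2129^1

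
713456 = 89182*8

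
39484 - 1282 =38202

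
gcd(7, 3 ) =1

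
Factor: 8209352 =2^3*1013^2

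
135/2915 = 27/583 = 0.05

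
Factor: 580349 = 7^1*11^1 * 7537^1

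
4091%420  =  311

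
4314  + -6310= -1996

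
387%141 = 105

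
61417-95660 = -34243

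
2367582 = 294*8053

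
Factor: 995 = 5^1*199^1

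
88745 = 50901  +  37844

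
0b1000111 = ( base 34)23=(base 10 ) 71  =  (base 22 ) 35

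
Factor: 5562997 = 11^1 * 505727^1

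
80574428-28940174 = 51634254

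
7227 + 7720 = 14947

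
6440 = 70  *92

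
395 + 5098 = 5493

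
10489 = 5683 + 4806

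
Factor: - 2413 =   -  19^1*127^1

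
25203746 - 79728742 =-54524996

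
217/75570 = 217/75570=0.00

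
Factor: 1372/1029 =2^2*3^( - 1) = 4/3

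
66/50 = 33/25 = 1.32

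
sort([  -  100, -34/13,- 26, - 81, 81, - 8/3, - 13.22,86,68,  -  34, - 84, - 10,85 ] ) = [ - 100, - 84,- 81, - 34, - 26, - 13.22, - 10, - 8/3, - 34/13, 68,  81, 85  ,  86 ] 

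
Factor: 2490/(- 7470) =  - 1/3 = -  3^(-1) 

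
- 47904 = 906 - 48810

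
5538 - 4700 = 838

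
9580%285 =175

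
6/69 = 2/23= 0.09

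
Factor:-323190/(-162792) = 2^( - 2 ) * 3^3*5^1 * 17^( - 1 ) = 135/68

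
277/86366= 277/86366 = 0.00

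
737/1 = 737 =737.00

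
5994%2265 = 1464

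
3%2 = 1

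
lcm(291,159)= 15423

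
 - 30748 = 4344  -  35092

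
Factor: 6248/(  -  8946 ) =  - 2^2*3^( - 2 )*7^(-1)*11^1=-44/63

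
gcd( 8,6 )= 2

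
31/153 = 31/153 = 0.20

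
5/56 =5/56= 0.09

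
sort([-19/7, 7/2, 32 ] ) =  [ - 19/7, 7/2 , 32 ] 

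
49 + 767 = 816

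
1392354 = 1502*927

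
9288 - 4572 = 4716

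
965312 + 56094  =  1021406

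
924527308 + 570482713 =1495010021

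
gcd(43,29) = 1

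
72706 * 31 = 2253886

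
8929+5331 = 14260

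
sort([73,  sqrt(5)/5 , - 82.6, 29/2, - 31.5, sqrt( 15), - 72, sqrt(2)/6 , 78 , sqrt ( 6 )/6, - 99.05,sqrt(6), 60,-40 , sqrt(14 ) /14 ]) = [ - 99.05, - 82.6, - 72, - 40 , - 31.5, sqrt( 2)/6,  sqrt(14)/14, sqrt(6 ) /6,  sqrt( 5) /5, sqrt(6 ) , sqrt( 15), 29/2, 60, 73, 78 ]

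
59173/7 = 8453+2/7= 8453.29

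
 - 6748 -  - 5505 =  - 1243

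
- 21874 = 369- 22243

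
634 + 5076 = 5710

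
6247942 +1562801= 7810743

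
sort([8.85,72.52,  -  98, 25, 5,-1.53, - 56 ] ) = [ - 98, - 56, - 1.53,5 , 8.85,25,72.52] 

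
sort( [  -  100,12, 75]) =[ - 100,  12, 75 ] 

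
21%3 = 0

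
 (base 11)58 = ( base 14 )47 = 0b111111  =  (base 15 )43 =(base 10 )63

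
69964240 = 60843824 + 9120416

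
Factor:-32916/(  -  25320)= 2^(-1)*5^ (-1)*13^1 = 13/10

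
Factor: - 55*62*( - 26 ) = 2^2*5^1*11^1*13^1* 31^1  =  88660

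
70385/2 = 35192 + 1/2=35192.50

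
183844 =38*4838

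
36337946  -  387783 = 35950163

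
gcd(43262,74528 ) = 2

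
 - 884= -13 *68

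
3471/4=867+3/4 = 867.75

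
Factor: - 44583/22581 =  - 3^( - 1 )*7^1*11^1 *13^( - 1 ) = -77/39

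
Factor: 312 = 2^3*3^1*13^1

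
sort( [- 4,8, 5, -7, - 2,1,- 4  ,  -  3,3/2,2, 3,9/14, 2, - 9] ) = [-9, - 7, - 4, - 4, -3,- 2,9/14,1, 3/2,  2,2,3, 5,8 ]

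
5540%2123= 1294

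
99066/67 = 99066/67  =  1478.60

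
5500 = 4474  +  1026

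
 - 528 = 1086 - 1614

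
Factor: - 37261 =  - 7^1*5323^1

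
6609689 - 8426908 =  - 1817219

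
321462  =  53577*6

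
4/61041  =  4/61041=0.00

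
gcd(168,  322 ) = 14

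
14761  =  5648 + 9113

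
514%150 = 64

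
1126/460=563/230  =  2.45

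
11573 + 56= 11629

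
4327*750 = 3245250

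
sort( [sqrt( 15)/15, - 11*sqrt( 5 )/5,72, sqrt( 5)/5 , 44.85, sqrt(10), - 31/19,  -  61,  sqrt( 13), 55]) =[ - 61,  -  11*sqrt( 5 )/5, - 31/19  ,  sqrt( 15)/15,sqrt(5 )/5 , sqrt( 10), sqrt(13 ), 44.85, 55, 72] 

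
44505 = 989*45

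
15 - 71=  - 56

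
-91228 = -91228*1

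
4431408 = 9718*456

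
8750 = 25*350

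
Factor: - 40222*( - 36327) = 2^1 * 3^1*7^1 * 13^2*17^1 * 12109^1 = 1461144594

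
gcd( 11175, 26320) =5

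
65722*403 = 26485966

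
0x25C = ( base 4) 21130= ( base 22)15a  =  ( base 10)604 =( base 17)219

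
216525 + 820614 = 1037139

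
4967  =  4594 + 373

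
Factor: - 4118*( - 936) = 2^4*3^2  *13^1*29^1*71^1 = 3854448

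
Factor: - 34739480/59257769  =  - 2^3 * 5^1 * 868487^1*59257769^( - 1)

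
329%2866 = 329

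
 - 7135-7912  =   - 15047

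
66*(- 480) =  - 31680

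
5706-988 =4718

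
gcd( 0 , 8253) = 8253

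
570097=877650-307553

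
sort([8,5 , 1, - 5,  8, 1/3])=[ - 5, 1/3, 1, 5,8 , 8 ] 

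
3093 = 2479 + 614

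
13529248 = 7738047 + 5791201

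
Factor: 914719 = 13^1*17^1*4139^1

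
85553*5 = 427765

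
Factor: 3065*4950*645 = 9785778750 = 2^1*3^3*5^4 * 11^1  *  43^1*613^1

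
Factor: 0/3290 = 0 =0^1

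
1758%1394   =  364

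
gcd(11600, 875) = 25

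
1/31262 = 1/31262  =  0.00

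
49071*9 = 441639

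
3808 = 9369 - 5561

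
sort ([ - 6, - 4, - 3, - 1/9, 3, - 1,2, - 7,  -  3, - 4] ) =[ - 7, - 6, - 4, - 4, - 3, - 3 , - 1, - 1/9,2, 3] 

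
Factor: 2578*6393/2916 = 2^( - 1)* 3^ ( - 5 )*1289^1*2131^1= 2746859/486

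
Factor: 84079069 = 41^1*211^1*9719^1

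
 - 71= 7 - 78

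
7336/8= 917 = 917.00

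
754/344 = 2 + 33/172 = 2.19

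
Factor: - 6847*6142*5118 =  - 215233774332= - 2^2*3^1*37^1* 41^1*83^1*167^1*853^1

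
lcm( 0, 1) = 0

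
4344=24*181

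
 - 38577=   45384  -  83961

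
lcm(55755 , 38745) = 2285955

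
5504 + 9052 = 14556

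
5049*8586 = 43350714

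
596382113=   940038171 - 343656058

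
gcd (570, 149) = 1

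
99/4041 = 11/449 = 0.02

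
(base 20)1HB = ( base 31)O7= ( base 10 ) 751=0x2ef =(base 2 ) 1011101111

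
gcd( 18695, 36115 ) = 5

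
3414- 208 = 3206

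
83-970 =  - 887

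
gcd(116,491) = 1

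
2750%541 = 45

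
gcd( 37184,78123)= 1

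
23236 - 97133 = -73897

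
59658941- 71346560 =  - 11687619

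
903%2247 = 903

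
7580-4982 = 2598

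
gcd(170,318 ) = 2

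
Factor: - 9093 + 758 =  - 5^1*1667^1 =- 8335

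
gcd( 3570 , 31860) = 30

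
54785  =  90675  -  35890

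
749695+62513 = 812208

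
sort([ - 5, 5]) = [ - 5,5 ]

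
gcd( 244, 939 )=1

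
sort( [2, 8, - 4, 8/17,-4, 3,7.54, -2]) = [-4,-4,  -  2, 8/17, 2, 3, 7.54 , 8 ] 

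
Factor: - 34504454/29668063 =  - 2^1*19^( - 2 )*227^1*76001^1*82183^( - 1 ) 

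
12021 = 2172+9849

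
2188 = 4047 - 1859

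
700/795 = 140/159 = 0.88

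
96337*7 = 674359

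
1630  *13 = 21190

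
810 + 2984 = 3794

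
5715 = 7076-1361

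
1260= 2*630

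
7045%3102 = 841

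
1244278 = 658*1891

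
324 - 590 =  - 266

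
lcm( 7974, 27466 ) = 247194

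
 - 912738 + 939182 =26444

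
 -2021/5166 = - 2021/5166 = - 0.39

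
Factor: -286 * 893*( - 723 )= 184652754 = 2^1 * 3^1 * 11^1 * 13^1 * 19^1*  47^1*241^1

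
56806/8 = 7100 + 3/4 = 7100.75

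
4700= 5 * 940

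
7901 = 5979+1922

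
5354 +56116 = 61470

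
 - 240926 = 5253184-5494110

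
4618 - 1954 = 2664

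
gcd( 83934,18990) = 18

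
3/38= 3/38  =  0.08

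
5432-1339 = 4093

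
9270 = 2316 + 6954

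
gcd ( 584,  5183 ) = 73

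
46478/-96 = - 23239/48 = - 484.15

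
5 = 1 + 4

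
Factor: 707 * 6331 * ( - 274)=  - 2^1*7^1*13^1*101^1 *137^1 * 487^1 = - 1226428658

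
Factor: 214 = 2^1 * 107^1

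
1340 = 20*67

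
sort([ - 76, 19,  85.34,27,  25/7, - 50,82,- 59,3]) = [ - 76 , - 59, - 50, 3, 25/7, 19, 27, 82, 85.34] 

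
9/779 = 9/779= 0.01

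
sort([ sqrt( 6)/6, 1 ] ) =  [sqrt (6)/6, 1]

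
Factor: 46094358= 2^1*3^1*7682393^1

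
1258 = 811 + 447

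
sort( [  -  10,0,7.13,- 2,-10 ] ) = [ - 10,  -  10,-2,0,7.13 ]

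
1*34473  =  34473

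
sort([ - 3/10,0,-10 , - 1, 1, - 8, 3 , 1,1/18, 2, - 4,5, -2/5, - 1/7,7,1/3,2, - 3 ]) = [ - 10, - 8, - 4,-3, - 1, - 2/5 ,-3/10, - 1/7,0,  1/18,  1/3, 1,1,2,2,3,5,7] 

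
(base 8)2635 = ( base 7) 4122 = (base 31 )1fb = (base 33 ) 1ai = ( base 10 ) 1437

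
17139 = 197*87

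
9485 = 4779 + 4706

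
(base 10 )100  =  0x64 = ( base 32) 34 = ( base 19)55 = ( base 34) 2w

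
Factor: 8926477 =7^2*67^1*2719^1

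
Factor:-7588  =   - 2^2*7^1*271^1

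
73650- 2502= 71148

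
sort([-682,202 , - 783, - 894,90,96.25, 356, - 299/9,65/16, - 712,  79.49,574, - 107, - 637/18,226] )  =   [ -894, - 783, - 712  , - 682, - 107, - 637/18, - 299/9,65/16,79.49,90, 96.25,  202,226,  356,574 ] 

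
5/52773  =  5/52773 = 0.00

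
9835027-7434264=2400763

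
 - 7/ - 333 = 7/333=0.02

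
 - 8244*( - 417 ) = 3437748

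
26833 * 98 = 2629634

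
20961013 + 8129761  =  29090774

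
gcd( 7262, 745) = 1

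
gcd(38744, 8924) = 4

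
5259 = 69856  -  64597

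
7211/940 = 7211/940 = 7.67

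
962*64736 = 62276032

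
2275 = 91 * 25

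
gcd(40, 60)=20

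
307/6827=307/6827  =  0.04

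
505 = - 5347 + 5852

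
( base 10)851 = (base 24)1bb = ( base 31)re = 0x353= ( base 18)2b5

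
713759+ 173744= 887503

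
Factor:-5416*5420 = - 2^5 *5^1*271^1*677^1 = - 29354720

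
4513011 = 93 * 48527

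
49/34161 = 49/34161= 0.00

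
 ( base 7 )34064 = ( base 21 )jbb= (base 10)8621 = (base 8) 20655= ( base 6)103525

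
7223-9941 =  - 2718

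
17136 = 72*238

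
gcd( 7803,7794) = 9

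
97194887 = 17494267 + 79700620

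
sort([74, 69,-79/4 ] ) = [ -79/4, 69, 74 ] 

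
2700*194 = 523800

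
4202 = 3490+712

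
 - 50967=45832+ - 96799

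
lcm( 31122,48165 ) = 2022930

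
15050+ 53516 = 68566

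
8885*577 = 5126645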